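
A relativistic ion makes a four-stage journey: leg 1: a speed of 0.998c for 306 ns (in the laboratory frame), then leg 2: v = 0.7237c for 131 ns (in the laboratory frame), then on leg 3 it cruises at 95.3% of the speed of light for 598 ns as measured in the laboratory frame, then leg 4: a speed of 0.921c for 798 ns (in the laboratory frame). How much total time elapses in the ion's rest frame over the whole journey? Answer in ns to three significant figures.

τ = 602 ns

Leg 1: γ = 1/√(1 − 0.998²) = 1/√0.003996 = 15.82; τ_1 = 306/15.82 = 19.34 ns.
Leg 2: γ = 1/√(1 − 0.7237²) = 1/√0.4763 = 1.449; τ_2 = 131/1.449 = 90.41 ns.
Leg 3: β = 0.953; γ = 1/√(1 − 0.953²) = 1/√0.09179 = 3.301; τ_3 = 598/3.301 = 181.2 ns.
Leg 4: γ = 1/√(1 − 0.921²) = 1/√0.1518 = 2.567; τ_4 = 798/2.567 = 310.9 ns.
Total: 19.34 + 90.41 + 181.2 + 310.9 ns.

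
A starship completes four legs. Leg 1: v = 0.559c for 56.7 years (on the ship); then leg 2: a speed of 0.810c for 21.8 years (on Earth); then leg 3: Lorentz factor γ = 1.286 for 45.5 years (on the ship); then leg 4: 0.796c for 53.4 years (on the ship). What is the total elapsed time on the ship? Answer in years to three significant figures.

Leg 1: 56.7 years is already measured on the ship.
Leg 2: γ = 1/√(1 − 0.810²) = 1/√0.3439 = 1.705; τ_2 = 21.8/1.705 = 12.78 years.
Leg 3: 45.5 years is already measured on the ship.
Leg 4: 53.4 years is already measured on the ship.
Total: 56.70 + 12.78 + 45.50 + 53.40 years.

τ = 168 years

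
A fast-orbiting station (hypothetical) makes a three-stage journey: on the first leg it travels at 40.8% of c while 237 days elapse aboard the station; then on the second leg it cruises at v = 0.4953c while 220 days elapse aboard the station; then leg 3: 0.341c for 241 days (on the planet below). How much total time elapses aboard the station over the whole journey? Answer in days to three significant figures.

τ = 684 days

Leg 1: 237 days is already measured aboard the station.
Leg 2: 220 days is already measured aboard the station.
Leg 3: γ = 1/√(1 − 0.341²) = 1/√0.8837 = 1.064; τ_3 = 241/1.064 = 226.6 days.
Total: 237.0 + 220.0 + 226.6 days.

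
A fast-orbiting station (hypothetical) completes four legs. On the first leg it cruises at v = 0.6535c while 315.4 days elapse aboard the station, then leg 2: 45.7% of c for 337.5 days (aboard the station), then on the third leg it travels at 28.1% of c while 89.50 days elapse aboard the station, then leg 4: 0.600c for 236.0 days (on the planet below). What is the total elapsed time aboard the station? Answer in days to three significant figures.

Leg 1: 315.4 days is already measured aboard the station.
Leg 2: 337.5 days is already measured aboard the station.
Leg 3: 89.50 days is already measured aboard the station.
Leg 4: γ = 1/√(1 − 0.600²) = 5/4 = 1.250; τ_4 = 236.0/1.250 = 188.8 days.
Total: 315.4 + 337.5 + 89.50 + 188.8 days.

τ = 931 days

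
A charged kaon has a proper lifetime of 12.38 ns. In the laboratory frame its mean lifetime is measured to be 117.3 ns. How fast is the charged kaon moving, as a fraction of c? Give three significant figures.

γ = Δt/τ₀ = 117.3/12.38 = 9.475
β = √(1 − 1/γ²) = √(1 − 0.01114) = √0.9889

β = 0.994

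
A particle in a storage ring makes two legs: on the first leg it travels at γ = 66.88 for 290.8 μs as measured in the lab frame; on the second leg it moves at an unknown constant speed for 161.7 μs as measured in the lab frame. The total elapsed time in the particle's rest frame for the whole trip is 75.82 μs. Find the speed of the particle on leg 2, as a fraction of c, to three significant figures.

Leg 1: γ = 66.88; τ_1 = 290.8/66.88 = 4.348 μs.
Leg 2: speed unknown; τ_2 = 161.7/γ_2.
Total proper time: 4.348 + τ_2 = 75.82, so τ_2 = 75.82 − 4.348 = 71.47 μs.
γ_2 = 161.7/71.47 = 2.262; β = √(1 − 1/γ²) = √0.8046.

β = 0.897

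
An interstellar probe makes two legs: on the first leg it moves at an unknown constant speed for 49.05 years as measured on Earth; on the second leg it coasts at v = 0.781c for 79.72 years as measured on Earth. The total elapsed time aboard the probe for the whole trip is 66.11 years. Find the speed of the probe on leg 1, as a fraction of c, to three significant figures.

β = 0.943

Leg 1: speed unknown; τ_1 = 49.05/γ_1.
Leg 2: γ = 1/√(1 − 0.781²) = 1/√0.3900 = 1.601; τ_2 = 79.72/1.601 = 49.79 years.
Total proper time: τ_1 + 49.79 = 66.11, so τ_1 = 66.11 − 49.79 = 16.32 years.
γ_1 = 49.05/16.32 = 3.005; β = √(1 − 1/γ²) = √0.8893.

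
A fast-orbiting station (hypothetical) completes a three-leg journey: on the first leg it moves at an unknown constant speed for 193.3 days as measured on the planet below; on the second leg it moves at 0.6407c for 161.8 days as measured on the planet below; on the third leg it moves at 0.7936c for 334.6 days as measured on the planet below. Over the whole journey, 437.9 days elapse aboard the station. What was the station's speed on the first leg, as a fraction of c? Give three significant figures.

β = 0.822

Leg 1: speed unknown; τ_1 = 193.3/γ_1.
Leg 2: γ = 1/√(1 − 0.6407²) = 1/√0.5895 = 1.302; τ_2 = 161.8/1.302 = 124.2 days.
Leg 3: γ = 1/√(1 − 0.7936²) = 1/√0.3702 = 1.644; τ_3 = 334.6/1.644 = 203.6 days.
Total proper time: τ_1 + 124.2 + 203.6 = 437.9, so τ_1 = 437.9 − 327.8 = 110.1 days.
γ_1 = 193.3/110.1 = 1.756; β = √(1 − 1/γ²) = √0.6757.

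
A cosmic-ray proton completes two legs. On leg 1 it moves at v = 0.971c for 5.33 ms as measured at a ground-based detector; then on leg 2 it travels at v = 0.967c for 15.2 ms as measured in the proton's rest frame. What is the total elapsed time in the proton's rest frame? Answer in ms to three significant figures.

τ = 16.5 ms

Leg 1: γ = 1/√(1 − 0.971²) = 1/√0.05716 = 4.183; τ_1 = 5.33/4.183 = 1.274 ms.
Leg 2: 15.2 ms is already measured in the proton's rest frame.
Total: 1.274 + 15.20 ms.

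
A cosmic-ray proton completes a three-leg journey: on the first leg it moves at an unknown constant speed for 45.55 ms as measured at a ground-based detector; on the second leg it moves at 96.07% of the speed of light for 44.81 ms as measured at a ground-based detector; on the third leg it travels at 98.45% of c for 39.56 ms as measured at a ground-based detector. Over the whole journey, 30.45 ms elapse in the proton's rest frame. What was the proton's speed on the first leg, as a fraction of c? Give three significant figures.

Leg 1: speed unknown; τ_1 = 45.55/γ_1.
Leg 2: β = 0.9607; γ = 1/√(1 − 0.9607²) = 1/√0.07706 = 3.602; τ_2 = 44.81/3.602 = 12.44 ms.
Leg 3: β = 0.9845; γ = 1/√(1 − 0.9845²) = 1/√0.03076 = 5.702; τ_3 = 39.56/5.702 = 6.938 ms.
Total proper time: τ_1 + 12.44 + 6.938 = 30.45, so τ_1 = 30.45 − 19.38 = 11.07 ms.
γ_1 = 45.55/11.07 = 4.114; β = √(1 − 1/γ²) = √0.9409.

β = 0.970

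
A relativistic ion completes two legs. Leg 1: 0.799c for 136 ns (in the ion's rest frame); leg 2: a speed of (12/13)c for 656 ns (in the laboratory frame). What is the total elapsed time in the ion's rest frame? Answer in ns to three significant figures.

Leg 1: 136 ns is already measured in the ion's rest frame.
Leg 2: γ = 1/√(1 − (12/13)²) = 13/5 = 2.600; τ_2 = 656/2.600 = 252.3 ns.
Total: 136.0 + 252.3 ns.

τ = 388 ns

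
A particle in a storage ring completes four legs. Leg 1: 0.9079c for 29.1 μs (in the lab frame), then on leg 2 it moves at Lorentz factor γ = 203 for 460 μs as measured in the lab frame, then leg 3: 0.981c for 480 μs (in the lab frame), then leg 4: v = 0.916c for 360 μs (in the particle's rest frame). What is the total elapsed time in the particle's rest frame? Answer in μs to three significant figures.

τ = 468 μs

Leg 1: γ = 1/√(1 − 0.9079²) = 1/√0.1757 = 2.386; τ_1 = 29.1/2.386 = 12.20 μs.
Leg 2: γ = 203; τ_2 = 460/203.0 = 2.266 μs.
Leg 3: γ = 1/√(1 − 0.981²) = 1/√0.03764 = 5.154; τ_3 = 480/5.154 = 93.12 μs.
Leg 4: 360 μs is already measured in the particle's rest frame.
Total: 12.20 + 2.266 + 93.12 + 360.0 μs.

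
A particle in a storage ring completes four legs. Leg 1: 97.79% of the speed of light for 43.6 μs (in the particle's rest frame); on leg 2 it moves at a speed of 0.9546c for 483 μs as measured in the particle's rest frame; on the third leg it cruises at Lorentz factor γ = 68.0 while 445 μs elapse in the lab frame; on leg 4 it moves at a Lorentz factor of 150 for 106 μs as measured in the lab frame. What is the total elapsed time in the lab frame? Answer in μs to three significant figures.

Leg 1: β = 0.9779; γ = 1/√(1 − 0.9779²) = 1/√0.04371 = 4.783; Δt_1 = 4.783 × 43.6 = 208.5 μs.
Leg 2: γ = 1/√(1 − 0.9546²) = 1/√0.08874 = 3.357; Δt_2 = 3.357 × 483 = 1621 μs.
Leg 3: 445 μs is already measured in the lab frame.
Leg 4: 106 μs is already measured in the lab frame.
Total: 208.5 + 1621 + 445.0 + 106.0 μs.

Δt = 2380 μs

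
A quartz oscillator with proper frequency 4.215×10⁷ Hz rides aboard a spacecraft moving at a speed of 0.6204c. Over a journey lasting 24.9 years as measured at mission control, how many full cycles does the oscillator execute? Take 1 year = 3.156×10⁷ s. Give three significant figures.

γ = 1/√(1 − 0.6204²) = 1/√0.6151 = 1.275
The oscillator's own cycle count is N = f × τ where τ is the proper time aboard the spacecraft. τ = Δt/γ = 24.9/1.275 = 19.53 years = 6.163×10⁸ s.
N = 4.215×10⁷ × 6.163×10⁸ = 2.598×10¹⁶.

N = 2.60×10¹⁶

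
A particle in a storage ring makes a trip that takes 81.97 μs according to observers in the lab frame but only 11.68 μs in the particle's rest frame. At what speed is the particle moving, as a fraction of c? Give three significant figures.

v = 0.990c

The proper time is measured in the particle's rest frame (both events occur at the particle's location); Δt is measured in the lab frame. γ = Δt/τ = 81.97/11.68 = 7.018.
β = √(1 − 1/γ²) = √(1 − 0.02030) = √0.9797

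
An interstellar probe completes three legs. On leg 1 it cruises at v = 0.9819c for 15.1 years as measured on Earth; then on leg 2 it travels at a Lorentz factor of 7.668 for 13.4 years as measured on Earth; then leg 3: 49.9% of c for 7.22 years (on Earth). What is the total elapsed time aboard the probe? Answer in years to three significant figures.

τ = 10.9 years

Leg 1: γ = 1/√(1 − 0.9819²) = 1/√0.03587 = 5.280; τ_1 = 15.1/5.280 = 2.860 years.
Leg 2: γ = 7.668; τ_2 = 13.4/7.668 = 1.748 years.
Leg 3: β = 0.499; γ = 1/√(1 − 0.499²) = 1/√0.7510 = 1.154; τ_3 = 7.22/1.154 = 6.257 years.
Total: 2.860 + 1.748 + 6.257 years.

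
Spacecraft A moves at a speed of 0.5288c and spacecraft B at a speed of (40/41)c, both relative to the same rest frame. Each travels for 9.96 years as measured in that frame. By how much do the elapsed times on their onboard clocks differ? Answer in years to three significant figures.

|τ_A − τ_B| = 6.27 years

A: γ = 1/√(1 − 0.5288²) = 1/√0.7204 = 1.178; τ_A = 9.96/1.178 = 8.454 years.
B: γ = 1/√(1 − (40/41)²) = 41/9 ≈ 4.556; τ_B = 9.96/4.556 = 2.186 years.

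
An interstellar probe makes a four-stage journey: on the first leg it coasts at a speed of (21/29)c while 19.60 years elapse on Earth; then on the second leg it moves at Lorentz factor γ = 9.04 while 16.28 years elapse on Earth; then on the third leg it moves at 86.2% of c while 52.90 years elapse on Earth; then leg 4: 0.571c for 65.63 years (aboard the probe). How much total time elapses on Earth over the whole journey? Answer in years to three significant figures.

Δt = 169 years

Leg 1: 19.60 years is already measured on Earth.
Leg 2: 16.28 years is already measured on Earth.
Leg 3: 52.90 years is already measured on Earth.
Leg 4: γ = 1/√(1 − 0.571²) = 1/√0.6740 = 1.218; Δt_4 = 1.218 × 65.63 = 79.94 years.
Total: 19.60 + 16.28 + 52.90 + 79.94 years.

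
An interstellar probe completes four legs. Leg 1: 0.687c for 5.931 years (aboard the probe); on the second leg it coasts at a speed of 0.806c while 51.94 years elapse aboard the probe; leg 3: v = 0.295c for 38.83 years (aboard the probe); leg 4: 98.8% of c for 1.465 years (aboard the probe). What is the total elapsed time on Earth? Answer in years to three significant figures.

Δt = 146 years

Leg 1: γ = 1/√(1 − 0.687²) = 1/√0.5280 = 1.376; Δt_1 = 1.376 × 5.931 = 8.162 years.
Leg 2: γ = 1/√(1 − 0.806²) = 1/√0.3504 = 1.689; Δt_2 = 1.689 × 51.94 = 87.75 years.
Leg 3: γ = 1/√(1 − 0.295²) = 1/√0.9130 = 1.047; Δt_3 = 1.047 × 38.83 = 40.64 years.
Leg 4: β = 0.988; γ = 1/√(1 − 0.988²) = 1/√0.02386 = 6.474; Δt_4 = 6.474 × 1.465 = 9.485 years.
Total: 8.162 + 87.75 + 40.64 + 9.485 years.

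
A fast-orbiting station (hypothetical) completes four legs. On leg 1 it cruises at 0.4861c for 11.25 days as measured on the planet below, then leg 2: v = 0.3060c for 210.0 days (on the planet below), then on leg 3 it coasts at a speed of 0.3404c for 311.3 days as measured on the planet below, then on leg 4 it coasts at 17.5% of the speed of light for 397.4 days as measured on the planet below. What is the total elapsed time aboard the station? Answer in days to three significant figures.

Leg 1: γ = 1/√(1 − 0.4861²) = 1/√0.7637 = 1.144; τ_1 = 11.25/1.144 = 9.831 days.
Leg 2: γ = 1/√(1 − 0.3060²) = 1/√0.9064 = 1.050; τ_2 = 210.0/1.050 = 199.9 days.
Leg 3: γ = 1/√(1 − 0.3404²) = 1/√0.8841 = 1.064; τ_3 = 311.3/1.064 = 292.7 days.
Leg 4: β = 0.175; γ = 1/√(1 − 0.175²) = 1/√0.9694 = 1.016; τ_4 = 397.4/1.016 = 391.3 days.
Total: 9.831 + 199.9 + 292.7 + 391.3 days.

τ = 894 days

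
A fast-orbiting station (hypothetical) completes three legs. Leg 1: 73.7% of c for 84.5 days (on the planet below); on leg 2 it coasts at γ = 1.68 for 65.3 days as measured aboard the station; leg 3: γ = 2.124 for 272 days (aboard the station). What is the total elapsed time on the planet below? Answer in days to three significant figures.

Leg 1: 84.5 days is already measured on the planet below.
Leg 2: γ = 1.68; Δt_2 = 1.680 × 65.3 = 109.7 days.
Leg 3: γ = 2.124; Δt_3 = 2.124 × 272 = 577.7 days.
Total: 84.50 + 109.7 + 577.7 days.

Δt = 772 days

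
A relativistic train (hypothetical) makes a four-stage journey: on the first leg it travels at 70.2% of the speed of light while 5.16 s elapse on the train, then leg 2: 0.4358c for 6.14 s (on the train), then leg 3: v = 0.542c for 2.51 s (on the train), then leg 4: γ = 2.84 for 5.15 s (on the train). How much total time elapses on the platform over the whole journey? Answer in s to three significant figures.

Leg 1: β = 0.702; γ = 1/√(1 − 0.702²) = 1/√0.5072 = 1.404; Δt_1 = 1.404 × 5.16 = 7.245 s.
Leg 2: γ = 1/√(1 − 0.4358²) = 1/√0.8101 = 1.111; Δt_2 = 1.111 × 6.14 = 6.822 s.
Leg 3: γ = 1/√(1 − 0.542²) = 1/√0.7062 = 1.190; Δt_3 = 1.190 × 2.51 = 2.987 s.
Leg 4: γ = 2.84; Δt_4 = 2.840 × 5.15 = 14.63 s.
Total: 7.245 + 6.822 + 2.987 + 14.63 s.

Δt = 31.7 s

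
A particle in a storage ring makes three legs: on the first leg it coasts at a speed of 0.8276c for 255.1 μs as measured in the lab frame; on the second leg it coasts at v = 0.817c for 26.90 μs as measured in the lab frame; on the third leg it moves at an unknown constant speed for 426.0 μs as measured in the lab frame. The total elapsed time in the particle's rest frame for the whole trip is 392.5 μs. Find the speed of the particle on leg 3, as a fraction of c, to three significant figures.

β = 0.836

Leg 1: γ = 1/√(1 − 0.8276²) = 1/√0.3151 = 1.782; τ_1 = 255.1/1.782 = 143.2 μs.
Leg 2: γ = 1/√(1 − 0.817²) = 1/√0.3325 = 1.734; τ_2 = 26.90/1.734 = 15.51 μs.
Leg 3: speed unknown; τ_3 = 426.0/γ_3.
Total proper time: 143.2 + 15.51 + τ_3 = 392.5, so τ_3 = 392.5 − 158.7 = 233.8 μs.
γ_3 = 426.0/233.8 = 1.822; β = √(1 − 1/γ²) = √0.6988.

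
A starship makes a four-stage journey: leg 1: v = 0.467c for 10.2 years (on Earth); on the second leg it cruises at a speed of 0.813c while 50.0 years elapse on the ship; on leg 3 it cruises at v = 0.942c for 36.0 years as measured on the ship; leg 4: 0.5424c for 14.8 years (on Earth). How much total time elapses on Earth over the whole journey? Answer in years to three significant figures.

Δt = 218 years

Leg 1: 10.2 years is already measured on Earth.
Leg 2: γ = 1/√(1 − 0.813²) = 1/√0.3390 = 1.717; Δt_2 = 1.717 × 50.0 = 85.87 years.
Leg 3: γ = 1/√(1 − 0.942²) = 1/√0.1126 = 2.980; Δt_3 = 2.980 × 36.0 = 107.3 years.
Leg 4: 14.8 years is already measured on Earth.
Total: 10.20 + 85.87 + 107.3 + 14.80 years.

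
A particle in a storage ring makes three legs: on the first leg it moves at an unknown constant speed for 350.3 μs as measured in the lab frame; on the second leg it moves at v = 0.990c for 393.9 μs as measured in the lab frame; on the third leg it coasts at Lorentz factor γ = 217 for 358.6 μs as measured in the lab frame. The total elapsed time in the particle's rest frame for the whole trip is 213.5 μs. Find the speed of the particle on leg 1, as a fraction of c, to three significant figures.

β = 0.895

Leg 1: speed unknown; τ_1 = 350.3/γ_1.
Leg 2: γ = 1/√(1 − 0.990²) = 1/√0.01990 = 7.089; τ_2 = 393.9/7.089 = 55.57 μs.
Leg 3: γ = 217; τ_3 = 358.6/217.0 = 1.653 μs.
Total proper time: τ_1 + 55.57 + 1.653 = 213.5, so τ_1 = 213.5 − 57.22 = 156.3 μs.
γ_1 = 350.3/156.3 = 2.241; β = √(1 − 1/γ²) = √0.8010.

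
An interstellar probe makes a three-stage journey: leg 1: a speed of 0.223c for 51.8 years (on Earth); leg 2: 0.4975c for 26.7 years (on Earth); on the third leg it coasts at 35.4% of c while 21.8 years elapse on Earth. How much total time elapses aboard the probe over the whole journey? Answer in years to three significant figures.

Leg 1: γ = 1/√(1 − 0.223²) = 1/√0.9503 = 1.026; τ_1 = 51.8/1.026 = 50.50 years.
Leg 2: γ = 1/√(1 − 0.4975²) = 1/√0.7525 = 1.153; τ_2 = 26.7/1.153 = 23.16 years.
Leg 3: β = 0.354; γ = 1/√(1 − 0.354²) = 1/√0.8747 = 1.069; τ_3 = 21.8/1.069 = 20.39 years.
Total: 50.50 + 23.16 + 20.39 years.

τ = 94.0 years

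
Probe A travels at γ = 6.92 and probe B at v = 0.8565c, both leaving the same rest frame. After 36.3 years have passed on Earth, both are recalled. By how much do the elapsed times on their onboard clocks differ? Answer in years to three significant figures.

|τ_A − τ_B| = 13.5 years

A: γ = 6.92; τ_A = 36.3/6.920 = 5.246 years.
B: γ = 1/√(1 − 0.8565²) = 1/√0.2664 = 1.937; τ_B = 36.3/1.937 = 18.74 years.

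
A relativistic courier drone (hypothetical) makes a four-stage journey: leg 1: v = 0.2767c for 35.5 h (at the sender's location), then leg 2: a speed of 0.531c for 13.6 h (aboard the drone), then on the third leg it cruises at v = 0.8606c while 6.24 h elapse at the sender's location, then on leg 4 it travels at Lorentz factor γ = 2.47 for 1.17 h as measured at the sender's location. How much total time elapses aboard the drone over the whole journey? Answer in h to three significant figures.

τ = 51.4 h

Leg 1: γ = 1/√(1 − 0.2767²) = 1/√0.9234 = 1.041; τ_1 = 35.5/1.041 = 34.11 h.
Leg 2: 13.6 h is already measured aboard the drone.
Leg 3: γ = 1/√(1 − 0.8606²) = 1/√0.2594 = 1.964; τ_3 = 6.24/1.964 = 3.178 h.
Leg 4: γ = 2.47; τ_4 = 1.17/2.470 = 0.4737 h.
Total: 34.11 + 13.60 + 3.178 + 0.4737 h.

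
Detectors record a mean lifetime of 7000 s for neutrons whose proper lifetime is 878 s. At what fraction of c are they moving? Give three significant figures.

γ = Δt/τ₀ = 7000/878 = 7.973
β = √(1 − 1/γ²) = √(1 − 0.01573) = √0.9843

v = 0.992c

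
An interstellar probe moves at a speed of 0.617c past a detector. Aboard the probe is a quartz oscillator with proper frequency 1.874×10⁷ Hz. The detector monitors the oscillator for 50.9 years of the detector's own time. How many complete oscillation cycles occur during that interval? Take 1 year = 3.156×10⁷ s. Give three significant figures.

γ = 1/√(1 − 0.617²) = 1/√0.6193 = 1.271
During 50.9 years of lab time, the oscillator's proper time advances by τ = Δt/γ = 50.9/1.271 = 40.06 years = 1.264×10⁹ s.
N = f × τ = 1.874×10⁷ × 1.264×10⁹ = 2.369×10¹⁶.

N = 2.37×10¹⁶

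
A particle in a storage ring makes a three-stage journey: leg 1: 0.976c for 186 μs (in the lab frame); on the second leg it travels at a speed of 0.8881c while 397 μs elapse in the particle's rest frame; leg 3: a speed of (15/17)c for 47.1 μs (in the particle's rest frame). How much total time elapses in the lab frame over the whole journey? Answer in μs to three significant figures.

Leg 1: 186 μs is already measured in the lab frame.
Leg 2: γ = 1/√(1 − 0.8881²) = 1/√0.2113 = 2.176; Δt_2 = 2.176 × 397 = 863.7 μs.
Leg 3: γ = 1/√(1 − (15/17)²) = 17/8 = 2.125; Δt_3 = 2.125 × 47.1 = 100.1 μs.
Total: 186.0 + 863.7 + 100.1 μs.

Δt = 1150 μs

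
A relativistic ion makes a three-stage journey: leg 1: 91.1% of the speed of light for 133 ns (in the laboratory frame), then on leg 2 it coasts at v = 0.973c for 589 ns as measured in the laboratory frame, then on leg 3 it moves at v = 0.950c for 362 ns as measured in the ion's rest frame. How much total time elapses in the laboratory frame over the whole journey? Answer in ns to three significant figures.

Leg 1: 133 ns is already measured in the laboratory frame.
Leg 2: 589 ns is already measured in the laboratory frame.
Leg 3: γ = 1/√(1 − 0.950²) = 1/√0.09750 = 3.203; Δt_3 = 3.203 × 362 = 1159 ns.
Total: 133.0 + 589.0 + 1159 ns.

Δt = 1880 ns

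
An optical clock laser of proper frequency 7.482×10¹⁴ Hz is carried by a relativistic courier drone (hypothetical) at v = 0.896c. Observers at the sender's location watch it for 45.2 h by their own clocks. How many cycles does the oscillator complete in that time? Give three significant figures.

γ = 1/√(1 − 0.896²) = 1/√0.1972 = 2.252
During 45.2 h of lab time, the oscillator's proper time advances by τ = Δt/γ = 45.2/2.252 = 20.07 h = 7.226×10⁴ s.
N = f × τ = 7.482×10¹⁴ × 7.226×10⁴ = 5.406×10¹⁹.

N = 5.41×10¹⁹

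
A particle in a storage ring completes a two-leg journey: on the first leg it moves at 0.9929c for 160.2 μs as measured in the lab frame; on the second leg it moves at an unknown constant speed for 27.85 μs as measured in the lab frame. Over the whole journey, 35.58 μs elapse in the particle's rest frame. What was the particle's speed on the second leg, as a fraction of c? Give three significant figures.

β = 0.805

Leg 1: γ = 1/√(1 − 0.9929²) = 1/√0.01415 = 8.407; τ_1 = 160.2/8.407 = 19.06 μs.
Leg 2: speed unknown; τ_2 = 27.85/γ_2.
Total proper time: 19.06 + τ_2 = 35.58, so τ_2 = 35.58 − 19.06 = 16.52 μs.
γ_2 = 27.85/16.52 = 1.685; β = √(1 − 1/γ²) = √0.6480.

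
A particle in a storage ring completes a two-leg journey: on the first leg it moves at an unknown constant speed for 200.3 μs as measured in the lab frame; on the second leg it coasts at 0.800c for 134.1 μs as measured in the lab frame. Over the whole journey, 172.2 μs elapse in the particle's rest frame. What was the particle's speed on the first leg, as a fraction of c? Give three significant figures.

β = 0.889

Leg 1: speed unknown; τ_1 = 200.3/γ_1.
Leg 2: γ = 1/√(1 − 0.800²) = 5/3 ≈ 1.667; τ_2 = 134.1/1.667 = 80.46 μs.
Total proper time: τ_1 + 80.46 = 172.2, so τ_1 = 172.2 − 80.46 = 91.74 μs.
γ_1 = 200.3/91.74 = 2.183; β = √(1 − 1/γ²) = √0.7902.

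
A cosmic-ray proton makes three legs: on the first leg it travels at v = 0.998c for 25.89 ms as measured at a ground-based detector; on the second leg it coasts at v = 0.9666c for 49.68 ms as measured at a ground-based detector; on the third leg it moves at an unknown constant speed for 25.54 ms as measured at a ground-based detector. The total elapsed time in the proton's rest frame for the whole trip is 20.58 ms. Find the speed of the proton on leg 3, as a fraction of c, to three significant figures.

Leg 1: γ = 1/√(1 − 0.998²) = 1/√0.003996 = 15.82; τ_1 = 25.89/15.82 = 1.637 ms.
Leg 2: γ = 1/√(1 − 0.9666²) = 1/√0.06568 = 3.902; τ_2 = 49.68/3.902 = 12.73 ms.
Leg 3: speed unknown; τ_3 = 25.54/γ_3.
Total proper time: 1.637 + 12.73 + τ_3 = 20.58, so τ_3 = 20.58 − 14.37 = 6.211 ms.
γ_3 = 25.54/6.211 = 4.112; β = √(1 − 1/γ²) = √0.9409.

β = 0.970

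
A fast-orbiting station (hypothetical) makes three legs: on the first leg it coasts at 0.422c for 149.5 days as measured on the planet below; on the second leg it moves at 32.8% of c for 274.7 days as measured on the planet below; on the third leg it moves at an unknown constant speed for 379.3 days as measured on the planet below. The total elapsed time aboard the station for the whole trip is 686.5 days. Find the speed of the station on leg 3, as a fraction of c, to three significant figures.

β = 0.640

Leg 1: γ = 1/√(1 − 0.422²) = 1/√0.8219 = 1.103; τ_1 = 149.5/1.103 = 135.5 days.
Leg 2: β = 0.328; γ = 1/√(1 − 0.328²) = 1/√0.8924 = 1.059; τ_2 = 274.7/1.059 = 259.5 days.
Leg 3: speed unknown; τ_3 = 379.3/γ_3.
Total proper time: 135.5 + 259.5 + τ_3 = 686.5, so τ_3 = 686.5 − 395.0 = 291.5 days.
γ_3 = 379.3/291.5 = 1.301; β = √(1 − 1/γ²) = √0.4095.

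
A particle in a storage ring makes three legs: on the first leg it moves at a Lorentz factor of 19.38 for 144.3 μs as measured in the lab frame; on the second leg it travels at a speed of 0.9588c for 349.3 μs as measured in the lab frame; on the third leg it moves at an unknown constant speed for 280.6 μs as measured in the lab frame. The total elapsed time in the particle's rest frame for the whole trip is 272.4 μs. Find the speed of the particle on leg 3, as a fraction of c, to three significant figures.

β = 0.807

Leg 1: γ = 19.38; τ_1 = 144.3/19.38 = 7.446 μs.
Leg 2: γ = 1/√(1 − 0.9588²) = 1/√0.08070 = 3.520; τ_2 = 349.3/3.520 = 99.23 μs.
Leg 3: speed unknown; τ_3 = 280.6/γ_3.
Total proper time: 7.446 + 99.23 + τ_3 = 272.4, so τ_3 = 272.4 − 106.7 = 165.7 μs.
γ_3 = 280.6/165.7 = 1.693; β = √(1 − 1/γ²) = √0.6512.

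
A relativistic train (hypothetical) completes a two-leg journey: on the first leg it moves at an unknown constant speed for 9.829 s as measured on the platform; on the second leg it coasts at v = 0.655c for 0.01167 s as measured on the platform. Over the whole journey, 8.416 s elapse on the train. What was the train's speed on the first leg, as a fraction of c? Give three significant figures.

β = 0.518

Leg 1: speed unknown; τ_1 = 9.829/γ_1.
Leg 2: γ = 1/√(1 − 0.655²) = 1/√0.5710 = 1.323; τ_2 = 0.01167/1.323 = 0.008818 s.
Total proper time: τ_1 + 0.008818 = 8.416, so τ_1 = 8.416 − 0.008818 = 8.407 s.
γ_1 = 9.829/8.407 = 1.169; β = √(1 − 1/γ²) = √0.2684.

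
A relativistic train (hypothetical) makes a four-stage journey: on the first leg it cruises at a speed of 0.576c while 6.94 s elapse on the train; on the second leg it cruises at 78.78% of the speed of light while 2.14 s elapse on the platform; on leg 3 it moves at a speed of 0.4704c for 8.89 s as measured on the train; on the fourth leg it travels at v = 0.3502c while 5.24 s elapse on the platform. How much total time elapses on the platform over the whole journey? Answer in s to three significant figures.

Δt = 25.9 s

Leg 1: γ = 1/√(1 − 0.576²) = 1/√0.6682 = 1.223; Δt_1 = 1.223 × 6.94 = 8.490 s.
Leg 2: 2.14 s is already measured on the platform.
Leg 3: γ = 1/√(1 − 0.4704²) = 1/√0.7787 = 1.133; Δt_3 = 1.133 × 8.89 = 10.07 s.
Leg 4: 5.24 s is already measured on the platform.
Total: 8.490 + 2.140 + 10.07 + 5.240 s.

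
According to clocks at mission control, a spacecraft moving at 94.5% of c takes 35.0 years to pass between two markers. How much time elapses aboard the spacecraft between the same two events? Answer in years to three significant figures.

β = 0.945; γ = 1/√(1 − 0.945²) = 1/√0.1070 = 3.057
The interval measured at mission control is the dilated one; the clock aboard the spacecraft measures the proper time τ = Δt/γ = 35.0/3.057 years.

τ = 11.4 years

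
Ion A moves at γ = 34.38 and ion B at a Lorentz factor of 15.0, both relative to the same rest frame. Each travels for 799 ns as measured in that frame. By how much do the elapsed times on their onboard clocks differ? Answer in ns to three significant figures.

|τ_A − τ_B| = 30.0 ns

A: γ = 34.38; τ_A = 799/34.38 = 23.24 ns.
B: γ = 15.0; τ_B = 799/15.00 = 53.27 ns.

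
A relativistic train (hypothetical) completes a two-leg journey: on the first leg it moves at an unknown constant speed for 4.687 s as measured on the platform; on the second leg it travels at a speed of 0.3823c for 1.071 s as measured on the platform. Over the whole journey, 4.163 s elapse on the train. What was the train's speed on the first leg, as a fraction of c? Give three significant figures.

β = 0.736

Leg 1: speed unknown; τ_1 = 4.687/γ_1.
Leg 2: γ = 1/√(1 − 0.3823²) = 1/√0.8538 = 1.082; τ_2 = 1.071/1.082 = 0.9896 s.
Total proper time: τ_1 + 0.9896 = 4.163, so τ_1 = 4.163 − 0.9896 = 3.173 s.
γ_1 = 4.687/3.173 = 1.477; β = √(1 − 1/γ²) = √0.5416.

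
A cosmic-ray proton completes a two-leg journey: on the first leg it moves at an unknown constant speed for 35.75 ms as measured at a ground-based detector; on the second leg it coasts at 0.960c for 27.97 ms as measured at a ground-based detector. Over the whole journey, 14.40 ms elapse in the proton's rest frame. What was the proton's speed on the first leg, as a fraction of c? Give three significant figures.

Leg 1: speed unknown; τ_1 = 35.75/γ_1.
Leg 2: γ = 1/√(1 − 0.960²) = 25/7 ≈ 3.571; τ_2 = 27.97/3.571 = 7.832 ms.
Total proper time: τ_1 + 7.832 = 14.40, so τ_1 = 14.40 − 7.832 = 6.568 ms.
γ_1 = 35.75/6.568 = 5.443; β = √(1 − 1/γ²) = √0.9662.

β = 0.983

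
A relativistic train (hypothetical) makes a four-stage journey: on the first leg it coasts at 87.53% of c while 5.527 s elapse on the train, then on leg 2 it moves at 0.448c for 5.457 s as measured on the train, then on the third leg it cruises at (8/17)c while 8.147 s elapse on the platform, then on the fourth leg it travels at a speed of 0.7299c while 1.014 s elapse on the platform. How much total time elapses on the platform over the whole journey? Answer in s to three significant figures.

Δt = 26.7 s

Leg 1: β = 0.8753; γ = 1/√(1 − 0.8753²) = 1/√0.2338 = 2.068; Δt_1 = 2.068 × 5.527 = 11.43 s.
Leg 2: γ = 1/√(1 − 0.448²) = 1/√0.7993 = 1.119; Δt_2 = 1.119 × 5.457 = 6.104 s.
Leg 3: 8.147 s is already measured on the platform.
Leg 4: 1.014 s is already measured on the platform.
Total: 11.43 + 6.104 + 8.147 + 1.014 s.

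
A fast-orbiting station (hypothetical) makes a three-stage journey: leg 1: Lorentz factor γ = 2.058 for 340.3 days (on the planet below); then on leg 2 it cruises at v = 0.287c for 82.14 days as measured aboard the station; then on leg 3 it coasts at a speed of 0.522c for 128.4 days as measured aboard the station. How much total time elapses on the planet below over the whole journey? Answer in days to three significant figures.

Δt = 577 days

Leg 1: 340.3 days is already measured on the planet below.
Leg 2: γ = 1/√(1 − 0.287²) = 1/√0.9176 = 1.044; Δt_2 = 1.044 × 82.14 = 85.75 days.
Leg 3: γ = 1/√(1 − 0.522²) = 1/√0.7275 = 1.172; Δt_3 = 1.172 × 128.4 = 150.5 days.
Total: 340.3 + 85.75 + 150.5 days.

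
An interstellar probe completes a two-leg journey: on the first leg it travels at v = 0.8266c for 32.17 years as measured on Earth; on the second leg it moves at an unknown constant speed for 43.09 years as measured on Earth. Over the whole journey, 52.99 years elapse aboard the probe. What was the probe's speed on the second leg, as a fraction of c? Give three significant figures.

β = 0.587

Leg 1: γ = 1/√(1 − 0.8266²) = 1/√0.3167 = 1.777; τ_1 = 32.17/1.777 = 18.10 years.
Leg 2: speed unknown; τ_2 = 43.09/γ_2.
Total proper time: 18.10 + τ_2 = 52.99, so τ_2 = 52.99 − 18.10 = 34.89 years.
γ_2 = 43.09/34.89 = 1.235; β = √(1 − 1/γ²) = √0.3446.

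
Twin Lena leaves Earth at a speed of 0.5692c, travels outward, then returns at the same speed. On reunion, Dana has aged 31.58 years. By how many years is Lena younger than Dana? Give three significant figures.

Δt − τ = 5.61 years

γ = 1/√(1 − 0.5692²) = 1/√0.6760 = 1.216
Lena's elapsed proper time: τ = 31.58/1.216 = 25.97 years.
Age gap = Δt − τ = 31.58 − 25.97 years.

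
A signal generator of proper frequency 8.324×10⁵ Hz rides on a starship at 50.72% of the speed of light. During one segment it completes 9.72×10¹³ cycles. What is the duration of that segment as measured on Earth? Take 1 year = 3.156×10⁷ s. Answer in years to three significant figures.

Δt = 4.29 years

β = 0.5072; γ = 1/√(1 − 0.5072²) = 1/√0.7427 = 1.160
Proper time for N cycles: τ = N/f = 9.72×10¹³/(8.324×10⁵) = 1.168×10⁸ s = 3.700 years.
Lab-frame duration Δt = γτ = 1.160 × 3.700 = 4.293 years.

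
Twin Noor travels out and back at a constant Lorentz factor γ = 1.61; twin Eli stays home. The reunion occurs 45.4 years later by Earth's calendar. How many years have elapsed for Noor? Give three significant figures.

τ = 28.2 years

γ = 1.61
Noor's clock measures proper time along the trip: τ = Δt/γ = 45.4/1.610 years.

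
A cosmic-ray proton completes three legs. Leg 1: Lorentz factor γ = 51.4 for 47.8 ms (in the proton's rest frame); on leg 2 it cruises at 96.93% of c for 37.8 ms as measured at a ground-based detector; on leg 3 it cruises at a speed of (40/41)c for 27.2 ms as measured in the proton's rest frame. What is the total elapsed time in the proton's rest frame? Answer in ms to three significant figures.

Leg 1: 47.8 ms is already measured in the proton's rest frame.
Leg 2: β = 0.9693; γ = 1/√(1 − 0.9693²) = 1/√0.06046 = 4.067; τ_2 = 37.8/4.067 = 9.294 ms.
Leg 3: 27.2 ms is already measured in the proton's rest frame.
Total: 47.80 + 9.294 + 27.20 ms.

τ = 84.3 ms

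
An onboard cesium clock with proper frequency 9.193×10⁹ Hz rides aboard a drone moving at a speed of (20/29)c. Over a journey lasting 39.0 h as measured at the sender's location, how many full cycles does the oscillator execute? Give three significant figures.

N = 9.35×10¹⁴

γ = 1/√(1 − (20/29)²) = 29/21 ≈ 1.381
The oscillator's own cycle count is N = f × τ where τ is the proper time aboard the drone. τ = Δt/γ = 39.0/1.381 = 28.24 h = 1.017×10⁵ s.
N = 9.193×10⁹ × 1.017×10⁵ = 9.346×10¹⁴.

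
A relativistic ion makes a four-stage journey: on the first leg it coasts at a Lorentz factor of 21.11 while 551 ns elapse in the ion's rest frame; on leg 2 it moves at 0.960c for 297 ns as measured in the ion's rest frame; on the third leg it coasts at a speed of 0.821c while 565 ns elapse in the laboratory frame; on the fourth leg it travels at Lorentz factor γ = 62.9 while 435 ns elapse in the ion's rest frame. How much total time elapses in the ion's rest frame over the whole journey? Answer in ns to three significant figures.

τ = 1610 ns

Leg 1: 551 ns is already measured in the ion's rest frame.
Leg 2: 297 ns is already measured in the ion's rest frame.
Leg 3: γ = 1/√(1 − 0.821²) = 1/√0.3260 = 1.752; τ_3 = 565/1.752 = 322.6 ns.
Leg 4: 435 ns is already measured in the ion's rest frame.
Total: 551.0 + 297.0 + 322.6 + 435.0 ns.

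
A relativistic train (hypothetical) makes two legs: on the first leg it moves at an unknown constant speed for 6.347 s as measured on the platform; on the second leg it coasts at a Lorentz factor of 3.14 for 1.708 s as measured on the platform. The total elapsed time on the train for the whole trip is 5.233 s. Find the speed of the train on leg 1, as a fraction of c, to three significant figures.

β = 0.674

Leg 1: speed unknown; τ_1 = 6.347/γ_1.
Leg 2: γ = 3.14; τ_2 = 1.708/3.140 = 0.5439 s.
Total proper time: τ_1 + 0.5439 = 5.233, so τ_1 = 5.233 − 0.5439 = 4.689 s.
γ_1 = 6.347/4.689 = 1.354; β = √(1 − 1/γ²) = √0.4542.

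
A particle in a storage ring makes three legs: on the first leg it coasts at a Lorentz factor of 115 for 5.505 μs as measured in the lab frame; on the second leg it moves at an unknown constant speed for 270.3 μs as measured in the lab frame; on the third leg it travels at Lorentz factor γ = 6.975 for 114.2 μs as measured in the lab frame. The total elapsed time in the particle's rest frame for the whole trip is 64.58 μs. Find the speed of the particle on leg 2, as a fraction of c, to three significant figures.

Leg 1: γ = 115; τ_1 = 5.505/115.0 = 0.04787 μs.
Leg 2: speed unknown; τ_2 = 270.3/γ_2.
Leg 3: γ = 6.975; τ_3 = 114.2/6.975 = 16.37 μs.
Total proper time: 0.04787 + τ_2 + 16.37 = 64.58, so τ_2 = 64.58 − 16.42 = 48.16 μs.
γ_2 = 270.3/48.16 = 5.613; β = √(1 − 1/γ²) = √0.9683.

β = 0.984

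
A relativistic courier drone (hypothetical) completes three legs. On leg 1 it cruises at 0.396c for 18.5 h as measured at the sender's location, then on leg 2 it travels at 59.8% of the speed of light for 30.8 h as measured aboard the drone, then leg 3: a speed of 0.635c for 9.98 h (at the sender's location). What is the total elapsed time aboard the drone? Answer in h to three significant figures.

Leg 1: γ = 1/√(1 − 0.396²) = 1/√0.8432 = 1.089; τ_1 = 18.5/1.089 = 16.99 h.
Leg 2: 30.8 h is already measured aboard the drone.
Leg 3: γ = 1/√(1 − 0.635²) = 1/√0.5968 = 1.294; τ_3 = 9.98/1.294 = 7.710 h.
Total: 16.99 + 30.80 + 7.710 h.

τ = 55.5 h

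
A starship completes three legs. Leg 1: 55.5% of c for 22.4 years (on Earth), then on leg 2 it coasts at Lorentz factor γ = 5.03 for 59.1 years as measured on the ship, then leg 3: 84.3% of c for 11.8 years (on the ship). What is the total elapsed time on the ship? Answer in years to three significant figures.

τ = 89.5 years

Leg 1: β = 0.555; γ = 1/√(1 − 0.555²) = 1/√0.6920 = 1.202; τ_1 = 22.4/1.202 = 18.63 years.
Leg 2: 59.1 years is already measured on the ship.
Leg 3: 11.8 years is already measured on the ship.
Total: 18.63 + 59.10 + 11.80 years.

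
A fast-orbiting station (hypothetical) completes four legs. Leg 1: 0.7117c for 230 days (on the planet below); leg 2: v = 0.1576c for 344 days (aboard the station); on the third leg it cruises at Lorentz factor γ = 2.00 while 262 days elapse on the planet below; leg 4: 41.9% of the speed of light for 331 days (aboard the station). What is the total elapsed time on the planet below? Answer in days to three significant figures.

Δt = 1200 days

Leg 1: 230 days is already measured on the planet below.
Leg 2: γ = 1/√(1 − 0.1576²) = 1/√0.9752 = 1.013; Δt_2 = 1.013 × 344 = 348.4 days.
Leg 3: 262 days is already measured on the planet below.
Leg 4: β = 0.419; γ = 1/√(1 − 0.419²) = 1/√0.8244 = 1.101; Δt_4 = 1.101 × 331 = 364.5 days.
Total: 230.0 + 348.4 + 262.0 + 364.5 days.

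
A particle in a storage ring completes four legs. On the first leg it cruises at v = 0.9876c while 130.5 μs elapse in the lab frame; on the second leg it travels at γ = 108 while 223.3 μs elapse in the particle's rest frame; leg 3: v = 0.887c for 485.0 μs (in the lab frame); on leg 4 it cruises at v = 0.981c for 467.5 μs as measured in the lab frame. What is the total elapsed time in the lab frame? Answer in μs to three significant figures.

Δt = 2.52×10⁴ μs

Leg 1: 130.5 μs is already measured in the lab frame.
Leg 2: γ = 108; Δt_2 = 108.0 × 223.3 = 2.412×10⁴ μs.
Leg 3: 485.0 μs is already measured in the lab frame.
Leg 4: 467.5 μs is already measured in the lab frame.
Total: 130.5 + 2.412×10⁴ + 485.0 + 467.5 μs.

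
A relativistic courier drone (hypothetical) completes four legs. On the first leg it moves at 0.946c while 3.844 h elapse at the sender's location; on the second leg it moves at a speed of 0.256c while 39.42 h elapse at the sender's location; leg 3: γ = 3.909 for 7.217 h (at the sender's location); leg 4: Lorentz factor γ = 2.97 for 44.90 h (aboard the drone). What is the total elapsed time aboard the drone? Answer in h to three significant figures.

Leg 1: γ = 1/√(1 − 0.946²) = 1/√0.1051 = 3.085; τ_1 = 3.844/3.085 = 1.246 h.
Leg 2: γ = 1/√(1 − 0.256²) = 1/√0.9345 = 1.034; τ_2 = 39.42/1.034 = 38.11 h.
Leg 3: γ = 3.909; τ_3 = 7.217/3.909 = 1.846 h.
Leg 4: 44.90 h is already measured aboard the drone.
Total: 1.246 + 38.11 + 1.846 + 44.90 h.

τ = 86.1 h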